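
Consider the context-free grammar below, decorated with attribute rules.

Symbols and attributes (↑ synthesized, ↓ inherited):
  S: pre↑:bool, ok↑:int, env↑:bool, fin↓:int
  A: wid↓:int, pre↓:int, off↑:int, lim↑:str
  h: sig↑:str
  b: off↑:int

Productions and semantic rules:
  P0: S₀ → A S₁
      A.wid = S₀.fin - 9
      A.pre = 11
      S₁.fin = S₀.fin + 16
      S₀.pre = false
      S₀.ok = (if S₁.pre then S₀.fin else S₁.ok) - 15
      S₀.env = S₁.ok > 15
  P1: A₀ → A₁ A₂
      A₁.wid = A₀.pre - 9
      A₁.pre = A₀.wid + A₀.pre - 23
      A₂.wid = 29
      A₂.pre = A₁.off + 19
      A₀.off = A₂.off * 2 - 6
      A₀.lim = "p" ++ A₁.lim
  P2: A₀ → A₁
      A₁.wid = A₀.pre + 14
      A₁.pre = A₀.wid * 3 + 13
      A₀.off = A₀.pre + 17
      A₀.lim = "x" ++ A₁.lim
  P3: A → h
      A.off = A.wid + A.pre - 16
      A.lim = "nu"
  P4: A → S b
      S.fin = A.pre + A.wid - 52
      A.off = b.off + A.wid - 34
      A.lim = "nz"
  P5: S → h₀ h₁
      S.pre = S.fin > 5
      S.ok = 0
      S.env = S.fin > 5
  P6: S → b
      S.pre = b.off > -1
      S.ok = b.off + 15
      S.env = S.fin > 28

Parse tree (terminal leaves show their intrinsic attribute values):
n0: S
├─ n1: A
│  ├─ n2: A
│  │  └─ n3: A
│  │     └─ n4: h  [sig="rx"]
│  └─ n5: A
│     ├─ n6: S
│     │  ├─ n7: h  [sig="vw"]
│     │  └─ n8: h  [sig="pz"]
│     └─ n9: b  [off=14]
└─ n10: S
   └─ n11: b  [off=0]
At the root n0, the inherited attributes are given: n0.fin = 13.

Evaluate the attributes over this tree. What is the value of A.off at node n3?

9

1. n0.fin = 13  [given at root]
2. n1.wid = 4  [S₀.fin - 9]
3. n1.pre = 11  [11]
4. n2.wid = 2  [A₀.pre - 9]
5. n2.pre = -8  [A₀.wid + A₀.pre - 23]
6. n3.wid = 6  [A₀.pre + 14]
7. n3.pre = 19  [A₀.wid * 3 + 13]
8. n4.sig = "rx"  [terminal]
9. n3.off = 9  [A.wid + A.pre - 16]
10. n3.lim = "nu"  ["nu"]
11. n2.off = 9  [A₀.pre + 17]
12. n2.lim = "xnu"  ["x" ++ A₁.lim]
13. n5.wid = 29  [29]
14. n5.pre = 28  [A₁.off + 19]
15. n6.fin = 5  [A.pre + A.wid - 52]
16. n7.sig = "vw"  [terminal]
17. n8.sig = "pz"  [terminal]
18. n6.pre = false  [S.fin > 5]
19. n6.ok = 0  [0]
20. n6.env = false  [S.fin > 5]
21. n9.off = 14  [terminal]
22. n5.off = 9  [b.off + A.wid - 34]
23. n5.lim = "nz"  ["nz"]
24. n1.off = 12  [A₂.off * 2 - 6]
25. n1.lim = "pxnu"  ["p" ++ A₁.lim]
26. n10.fin = 29  [S₀.fin + 16]
27. n11.off = 0  [terminal]
28. n10.pre = true  [b.off > -1]
29. n10.ok = 15  [b.off + 15]
30. n10.env = true  [S.fin > 28]
31. n0.pre = false  [false]
32. n0.ok = -2  [(if S₁.pre then S₀.fin else S₁.ok) - 15]
33. n0.env = false  [S₁.ok > 15]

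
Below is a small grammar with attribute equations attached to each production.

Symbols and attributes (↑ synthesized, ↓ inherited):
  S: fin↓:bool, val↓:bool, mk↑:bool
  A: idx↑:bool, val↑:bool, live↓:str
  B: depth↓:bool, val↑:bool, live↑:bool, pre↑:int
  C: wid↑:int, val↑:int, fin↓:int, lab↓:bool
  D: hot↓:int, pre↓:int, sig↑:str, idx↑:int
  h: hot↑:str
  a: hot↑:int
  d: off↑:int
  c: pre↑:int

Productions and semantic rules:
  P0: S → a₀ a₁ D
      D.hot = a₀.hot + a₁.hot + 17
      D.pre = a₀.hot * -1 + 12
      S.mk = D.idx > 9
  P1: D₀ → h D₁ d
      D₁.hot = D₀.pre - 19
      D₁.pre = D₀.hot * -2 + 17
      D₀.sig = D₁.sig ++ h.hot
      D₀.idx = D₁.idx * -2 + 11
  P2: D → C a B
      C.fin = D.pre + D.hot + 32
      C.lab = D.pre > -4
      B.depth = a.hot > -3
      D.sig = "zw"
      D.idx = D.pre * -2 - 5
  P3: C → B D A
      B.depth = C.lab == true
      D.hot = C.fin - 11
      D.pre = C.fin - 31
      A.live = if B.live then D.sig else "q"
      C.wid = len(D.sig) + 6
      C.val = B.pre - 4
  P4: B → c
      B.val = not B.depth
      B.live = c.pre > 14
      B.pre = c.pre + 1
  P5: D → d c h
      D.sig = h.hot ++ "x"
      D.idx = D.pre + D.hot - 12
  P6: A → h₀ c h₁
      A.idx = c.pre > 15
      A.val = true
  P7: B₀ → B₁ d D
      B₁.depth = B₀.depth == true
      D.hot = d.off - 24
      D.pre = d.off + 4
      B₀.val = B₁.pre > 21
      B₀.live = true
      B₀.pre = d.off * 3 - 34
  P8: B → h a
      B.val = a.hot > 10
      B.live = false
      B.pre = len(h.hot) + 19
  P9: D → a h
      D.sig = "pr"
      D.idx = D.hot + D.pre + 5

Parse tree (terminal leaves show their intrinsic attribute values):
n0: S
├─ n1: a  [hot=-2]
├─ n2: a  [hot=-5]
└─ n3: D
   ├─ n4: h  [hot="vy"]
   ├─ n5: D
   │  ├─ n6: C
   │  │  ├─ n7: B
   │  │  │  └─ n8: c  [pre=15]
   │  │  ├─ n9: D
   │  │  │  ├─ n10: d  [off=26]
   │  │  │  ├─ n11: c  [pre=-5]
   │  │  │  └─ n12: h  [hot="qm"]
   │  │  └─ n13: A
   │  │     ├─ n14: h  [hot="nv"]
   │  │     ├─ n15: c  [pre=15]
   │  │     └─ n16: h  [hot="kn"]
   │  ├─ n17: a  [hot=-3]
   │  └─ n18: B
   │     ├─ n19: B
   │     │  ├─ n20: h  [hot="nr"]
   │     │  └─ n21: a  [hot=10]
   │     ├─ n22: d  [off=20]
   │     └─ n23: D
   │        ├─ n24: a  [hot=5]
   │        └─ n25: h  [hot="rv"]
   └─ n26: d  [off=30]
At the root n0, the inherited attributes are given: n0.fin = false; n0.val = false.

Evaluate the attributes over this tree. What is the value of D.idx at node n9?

-6

1. n0.fin = false  [given at root]
2. n0.val = false  [given at root]
3. n1.hot = -2  [terminal]
4. n2.hot = -5  [terminal]
5. n3.hot = 10  [a₀.hot + a₁.hot + 17]
6. n3.pre = 14  [a₀.hot * -1 + 12]
7. n4.hot = "vy"  [terminal]
8. n5.hot = -5  [D₀.pre - 19]
9. n5.pre = -3  [D₀.hot * -2 + 17]
10. n6.fin = 24  [D.pre + D.hot + 32]
11. n6.lab = true  [D.pre > -4]
12. n7.depth = true  [C.lab == true]
13. n8.pre = 15  [terminal]
14. n7.val = false  [not B.depth]
15. n7.live = true  [c.pre > 14]
16. n7.pre = 16  [c.pre + 1]
17. n9.hot = 13  [C.fin - 11]
18. n9.pre = -7  [C.fin - 31]
19. n10.off = 26  [terminal]
20. n11.pre = -5  [terminal]
21. n12.hot = "qm"  [terminal]
22. n9.sig = "qmx"  [h.hot ++ "x"]
23. n9.idx = -6  [D.pre + D.hot - 12]
24. n13.live = "qmx"  [if B.live then D.sig else "q"]
25. n14.hot = "nv"  [terminal]
26. n15.pre = 15  [terminal]
27. n16.hot = "kn"  [terminal]
28. n13.idx = false  [c.pre > 15]
29. n13.val = true  [true]
30. n6.wid = 9  [len(D.sig) + 6]
31. n6.val = 12  [B.pre - 4]
32. n17.hot = -3  [terminal]
33. n18.depth = false  [a.hot > -3]
34. n19.depth = false  [B₀.depth == true]
35. n20.hot = "nr"  [terminal]
36. n21.hot = 10  [terminal]
37. n19.val = false  [a.hot > 10]
38. n19.live = false  [false]
39. n19.pre = 21  [len(h.hot) + 19]
40. n22.off = 20  [terminal]
41. n23.hot = -4  [d.off - 24]
42. n23.pre = 24  [d.off + 4]
43. n24.hot = 5  [terminal]
44. n25.hot = "rv"  [terminal]
45. n23.sig = "pr"  ["pr"]
46. n23.idx = 25  [D.hot + D.pre + 5]
47. n18.val = false  [B₁.pre > 21]
48. n18.live = true  [true]
49. n18.pre = 26  [d.off * 3 - 34]
50. n5.sig = "zw"  ["zw"]
51. n5.idx = 1  [D.pre * -2 - 5]
52. n26.off = 30  [terminal]
53. n3.sig = "zwvy"  [D₁.sig ++ h.hot]
54. n3.idx = 9  [D₁.idx * -2 + 11]
55. n0.mk = false  [D.idx > 9]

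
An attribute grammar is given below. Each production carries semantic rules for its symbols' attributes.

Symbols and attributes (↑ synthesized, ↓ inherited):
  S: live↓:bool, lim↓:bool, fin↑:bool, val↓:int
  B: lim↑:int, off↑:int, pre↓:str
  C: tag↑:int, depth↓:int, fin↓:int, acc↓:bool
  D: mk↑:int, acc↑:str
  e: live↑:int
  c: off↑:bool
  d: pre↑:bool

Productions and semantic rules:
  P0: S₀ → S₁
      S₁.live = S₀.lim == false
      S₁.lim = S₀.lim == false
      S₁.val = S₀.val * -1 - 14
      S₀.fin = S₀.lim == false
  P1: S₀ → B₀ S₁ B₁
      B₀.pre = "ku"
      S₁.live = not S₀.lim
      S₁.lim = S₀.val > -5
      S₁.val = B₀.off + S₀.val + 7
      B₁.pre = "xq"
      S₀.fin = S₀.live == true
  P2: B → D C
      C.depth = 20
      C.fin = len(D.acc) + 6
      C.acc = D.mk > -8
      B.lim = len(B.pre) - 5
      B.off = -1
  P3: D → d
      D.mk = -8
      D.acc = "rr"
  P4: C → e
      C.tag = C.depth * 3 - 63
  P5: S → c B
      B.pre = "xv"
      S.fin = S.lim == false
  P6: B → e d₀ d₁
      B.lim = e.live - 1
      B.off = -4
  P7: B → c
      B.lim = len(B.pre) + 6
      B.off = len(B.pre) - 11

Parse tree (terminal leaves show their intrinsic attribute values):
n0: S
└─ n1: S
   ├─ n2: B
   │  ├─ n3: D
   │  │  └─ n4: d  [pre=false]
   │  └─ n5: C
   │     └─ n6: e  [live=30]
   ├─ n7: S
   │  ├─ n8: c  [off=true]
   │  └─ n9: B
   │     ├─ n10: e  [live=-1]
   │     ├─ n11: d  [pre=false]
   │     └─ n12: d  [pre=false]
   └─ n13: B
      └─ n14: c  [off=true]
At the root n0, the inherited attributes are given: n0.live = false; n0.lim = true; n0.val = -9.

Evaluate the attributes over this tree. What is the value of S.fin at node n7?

1. n0.live = false  [given at root]
2. n0.lim = true  [given at root]
3. n0.val = -9  [given at root]
4. n1.live = false  [S₀.lim == false]
5. n1.lim = false  [S₀.lim == false]
6. n1.val = -5  [S₀.val * -1 - 14]
7. n2.pre = "ku"  ["ku"]
8. n4.pre = false  [terminal]
9. n3.mk = -8  [-8]
10. n3.acc = "rr"  ["rr"]
11. n5.depth = 20  [20]
12. n5.fin = 8  [len(D.acc) + 6]
13. n5.acc = false  [D.mk > -8]
14. n6.live = 30  [terminal]
15. n5.tag = -3  [C.depth * 3 - 63]
16. n2.lim = -3  [len(B.pre) - 5]
17. n2.off = -1  [-1]
18. n7.live = true  [not S₀.lim]
19. n7.lim = false  [S₀.val > -5]
20. n7.val = 1  [B₀.off + S₀.val + 7]
21. n8.off = true  [terminal]
22. n9.pre = "xv"  ["xv"]
23. n10.live = -1  [terminal]
24. n11.pre = false  [terminal]
25. n12.pre = false  [terminal]
26. n9.lim = -2  [e.live - 1]
27. n9.off = -4  [-4]
28. n7.fin = true  [S.lim == false]
29. n13.pre = "xq"  ["xq"]
30. n14.off = true  [terminal]
31. n13.lim = 8  [len(B.pre) + 6]
32. n13.off = -9  [len(B.pre) - 11]
33. n1.fin = false  [S₀.live == true]
34. n0.fin = false  [S₀.lim == false]

true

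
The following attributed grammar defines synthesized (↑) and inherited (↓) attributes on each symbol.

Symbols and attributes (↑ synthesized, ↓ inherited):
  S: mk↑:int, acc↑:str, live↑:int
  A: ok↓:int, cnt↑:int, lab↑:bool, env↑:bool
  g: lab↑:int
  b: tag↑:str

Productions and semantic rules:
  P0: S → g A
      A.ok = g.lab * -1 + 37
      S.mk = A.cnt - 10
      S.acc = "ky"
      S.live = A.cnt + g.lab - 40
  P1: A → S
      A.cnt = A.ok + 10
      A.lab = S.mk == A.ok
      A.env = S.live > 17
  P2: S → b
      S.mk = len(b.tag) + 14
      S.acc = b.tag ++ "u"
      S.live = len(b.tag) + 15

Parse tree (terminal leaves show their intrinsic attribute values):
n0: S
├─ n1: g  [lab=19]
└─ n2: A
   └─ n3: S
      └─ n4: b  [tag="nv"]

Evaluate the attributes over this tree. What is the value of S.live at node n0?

1. n1.lab = 19  [terminal]
2. n2.ok = 18  [g.lab * -1 + 37]
3. n4.tag = "nv"  [terminal]
4. n3.mk = 16  [len(b.tag) + 14]
5. n3.acc = "nvu"  [b.tag ++ "u"]
6. n3.live = 17  [len(b.tag) + 15]
7. n2.cnt = 28  [A.ok + 10]
8. n2.lab = false  [S.mk == A.ok]
9. n2.env = false  [S.live > 17]
10. n0.mk = 18  [A.cnt - 10]
11. n0.acc = "ky"  ["ky"]
12. n0.live = 7  [A.cnt + g.lab - 40]

7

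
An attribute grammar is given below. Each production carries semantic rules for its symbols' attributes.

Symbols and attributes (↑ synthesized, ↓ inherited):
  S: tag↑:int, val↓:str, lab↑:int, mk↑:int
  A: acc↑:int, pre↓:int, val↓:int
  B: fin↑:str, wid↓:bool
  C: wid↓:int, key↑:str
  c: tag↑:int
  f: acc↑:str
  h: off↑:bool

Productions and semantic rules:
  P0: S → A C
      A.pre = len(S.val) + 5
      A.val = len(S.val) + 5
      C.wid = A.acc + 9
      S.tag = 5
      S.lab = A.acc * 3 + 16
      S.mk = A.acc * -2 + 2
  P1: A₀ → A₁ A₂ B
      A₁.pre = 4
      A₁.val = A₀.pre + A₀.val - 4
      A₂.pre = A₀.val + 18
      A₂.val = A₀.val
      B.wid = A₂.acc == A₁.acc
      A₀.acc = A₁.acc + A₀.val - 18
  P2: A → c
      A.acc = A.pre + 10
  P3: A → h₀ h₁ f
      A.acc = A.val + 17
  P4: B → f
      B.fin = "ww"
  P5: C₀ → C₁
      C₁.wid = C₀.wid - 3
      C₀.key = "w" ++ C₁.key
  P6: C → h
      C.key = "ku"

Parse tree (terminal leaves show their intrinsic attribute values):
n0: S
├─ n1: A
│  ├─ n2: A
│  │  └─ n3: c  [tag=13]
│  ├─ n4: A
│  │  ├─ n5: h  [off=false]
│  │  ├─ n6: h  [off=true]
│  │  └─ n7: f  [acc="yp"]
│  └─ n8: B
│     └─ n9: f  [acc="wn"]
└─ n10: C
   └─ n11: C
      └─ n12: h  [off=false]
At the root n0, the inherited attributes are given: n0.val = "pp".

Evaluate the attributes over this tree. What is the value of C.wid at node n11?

9

1. n0.val = "pp"  [given at root]
2. n1.pre = 7  [len(S.val) + 5]
3. n1.val = 7  [len(S.val) + 5]
4. n2.pre = 4  [4]
5. n2.val = 10  [A₀.pre + A₀.val - 4]
6. n3.tag = 13  [terminal]
7. n2.acc = 14  [A.pre + 10]
8. n4.pre = 25  [A₀.val + 18]
9. n4.val = 7  [A₀.val]
10. n5.off = false  [terminal]
11. n6.off = true  [terminal]
12. n7.acc = "yp"  [terminal]
13. n4.acc = 24  [A.val + 17]
14. n8.wid = false  [A₂.acc == A₁.acc]
15. n9.acc = "wn"  [terminal]
16. n8.fin = "ww"  ["ww"]
17. n1.acc = 3  [A₁.acc + A₀.val - 18]
18. n10.wid = 12  [A.acc + 9]
19. n11.wid = 9  [C₀.wid - 3]
20. n12.off = false  [terminal]
21. n11.key = "ku"  ["ku"]
22. n10.key = "wku"  ["w" ++ C₁.key]
23. n0.tag = 5  [5]
24. n0.lab = 25  [A.acc * 3 + 16]
25. n0.mk = -4  [A.acc * -2 + 2]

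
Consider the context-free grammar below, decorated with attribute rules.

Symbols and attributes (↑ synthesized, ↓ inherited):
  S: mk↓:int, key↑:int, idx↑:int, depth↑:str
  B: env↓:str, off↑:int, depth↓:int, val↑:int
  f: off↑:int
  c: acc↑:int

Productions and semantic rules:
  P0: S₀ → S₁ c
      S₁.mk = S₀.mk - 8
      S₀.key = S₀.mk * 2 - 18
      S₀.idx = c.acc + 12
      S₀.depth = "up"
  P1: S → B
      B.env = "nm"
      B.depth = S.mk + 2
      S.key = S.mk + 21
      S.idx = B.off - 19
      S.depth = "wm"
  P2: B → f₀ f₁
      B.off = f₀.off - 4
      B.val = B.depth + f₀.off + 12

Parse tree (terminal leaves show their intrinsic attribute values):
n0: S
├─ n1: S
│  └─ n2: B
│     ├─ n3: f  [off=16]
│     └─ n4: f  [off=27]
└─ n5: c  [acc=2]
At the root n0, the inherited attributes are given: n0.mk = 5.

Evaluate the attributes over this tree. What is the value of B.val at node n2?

27

1. n0.mk = 5  [given at root]
2. n1.mk = -3  [S₀.mk - 8]
3. n2.env = "nm"  ["nm"]
4. n2.depth = -1  [S.mk + 2]
5. n3.off = 16  [terminal]
6. n4.off = 27  [terminal]
7. n2.off = 12  [f₀.off - 4]
8. n2.val = 27  [B.depth + f₀.off + 12]
9. n1.key = 18  [S.mk + 21]
10. n1.idx = -7  [B.off - 19]
11. n1.depth = "wm"  ["wm"]
12. n5.acc = 2  [terminal]
13. n0.key = -8  [S₀.mk * 2 - 18]
14. n0.idx = 14  [c.acc + 12]
15. n0.depth = "up"  ["up"]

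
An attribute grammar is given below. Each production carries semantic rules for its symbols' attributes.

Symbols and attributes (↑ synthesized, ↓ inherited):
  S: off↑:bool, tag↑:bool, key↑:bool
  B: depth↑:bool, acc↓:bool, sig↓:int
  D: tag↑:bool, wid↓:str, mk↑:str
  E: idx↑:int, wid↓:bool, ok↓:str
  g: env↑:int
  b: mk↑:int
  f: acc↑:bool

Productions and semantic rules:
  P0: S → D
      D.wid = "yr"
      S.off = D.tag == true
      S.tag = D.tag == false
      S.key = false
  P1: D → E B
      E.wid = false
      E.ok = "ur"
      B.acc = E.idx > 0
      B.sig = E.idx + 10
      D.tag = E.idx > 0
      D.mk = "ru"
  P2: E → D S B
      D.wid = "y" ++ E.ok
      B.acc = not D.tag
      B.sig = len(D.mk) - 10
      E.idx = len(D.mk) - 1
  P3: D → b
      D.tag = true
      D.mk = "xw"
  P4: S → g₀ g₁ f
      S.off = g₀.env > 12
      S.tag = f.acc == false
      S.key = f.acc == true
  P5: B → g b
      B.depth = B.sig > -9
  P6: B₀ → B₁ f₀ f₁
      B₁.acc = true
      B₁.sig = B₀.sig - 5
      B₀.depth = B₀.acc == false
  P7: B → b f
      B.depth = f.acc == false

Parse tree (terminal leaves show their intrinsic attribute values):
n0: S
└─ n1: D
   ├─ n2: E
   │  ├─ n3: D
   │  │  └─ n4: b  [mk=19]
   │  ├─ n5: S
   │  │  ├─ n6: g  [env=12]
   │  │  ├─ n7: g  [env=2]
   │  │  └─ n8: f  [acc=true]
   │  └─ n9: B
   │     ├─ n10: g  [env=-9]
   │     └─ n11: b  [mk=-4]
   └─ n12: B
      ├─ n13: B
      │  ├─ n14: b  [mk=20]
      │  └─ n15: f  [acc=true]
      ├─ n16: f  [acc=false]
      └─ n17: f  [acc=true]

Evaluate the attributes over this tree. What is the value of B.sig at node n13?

6

1. n1.wid = "yr"  ["yr"]
2. n2.wid = false  [false]
3. n2.ok = "ur"  ["ur"]
4. n3.wid = "yur"  ["y" ++ E.ok]
5. n4.mk = 19  [terminal]
6. n3.tag = true  [true]
7. n3.mk = "xw"  ["xw"]
8. n6.env = 12  [terminal]
9. n7.env = 2  [terminal]
10. n8.acc = true  [terminal]
11. n5.off = false  [g₀.env > 12]
12. n5.tag = false  [f.acc == false]
13. n5.key = true  [f.acc == true]
14. n9.acc = false  [not D.tag]
15. n9.sig = -8  [len(D.mk) - 10]
16. n10.env = -9  [terminal]
17. n11.mk = -4  [terminal]
18. n9.depth = true  [B.sig > -9]
19. n2.idx = 1  [len(D.mk) - 1]
20. n12.acc = true  [E.idx > 0]
21. n12.sig = 11  [E.idx + 10]
22. n13.acc = true  [true]
23. n13.sig = 6  [B₀.sig - 5]
24. n14.mk = 20  [terminal]
25. n15.acc = true  [terminal]
26. n13.depth = false  [f.acc == false]
27. n16.acc = false  [terminal]
28. n17.acc = true  [terminal]
29. n12.depth = false  [B₀.acc == false]
30. n1.tag = true  [E.idx > 0]
31. n1.mk = "ru"  ["ru"]
32. n0.off = true  [D.tag == true]
33. n0.tag = false  [D.tag == false]
34. n0.key = false  [false]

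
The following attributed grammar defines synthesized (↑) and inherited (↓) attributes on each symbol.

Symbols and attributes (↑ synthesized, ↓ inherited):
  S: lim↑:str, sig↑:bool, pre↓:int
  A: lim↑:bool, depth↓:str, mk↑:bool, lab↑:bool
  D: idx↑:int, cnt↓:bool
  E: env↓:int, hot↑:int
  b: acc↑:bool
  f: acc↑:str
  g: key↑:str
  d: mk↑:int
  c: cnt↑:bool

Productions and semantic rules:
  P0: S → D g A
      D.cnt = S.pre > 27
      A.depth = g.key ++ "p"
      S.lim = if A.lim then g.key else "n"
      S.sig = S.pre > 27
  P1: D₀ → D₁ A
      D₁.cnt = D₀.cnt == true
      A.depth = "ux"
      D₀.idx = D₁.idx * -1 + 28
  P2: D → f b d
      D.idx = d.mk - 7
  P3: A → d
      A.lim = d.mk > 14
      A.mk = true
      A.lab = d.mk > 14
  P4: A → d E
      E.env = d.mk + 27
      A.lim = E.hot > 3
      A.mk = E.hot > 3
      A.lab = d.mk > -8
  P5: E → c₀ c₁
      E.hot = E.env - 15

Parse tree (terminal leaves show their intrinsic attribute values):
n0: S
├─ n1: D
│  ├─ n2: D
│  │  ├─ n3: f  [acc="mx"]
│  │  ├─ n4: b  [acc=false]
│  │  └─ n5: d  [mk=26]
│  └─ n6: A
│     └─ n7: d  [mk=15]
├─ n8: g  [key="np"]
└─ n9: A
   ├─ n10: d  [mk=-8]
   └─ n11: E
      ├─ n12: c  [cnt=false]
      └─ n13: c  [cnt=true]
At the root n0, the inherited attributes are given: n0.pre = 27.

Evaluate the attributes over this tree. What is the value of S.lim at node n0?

1. n0.pre = 27  [given at root]
2. n1.cnt = false  [S.pre > 27]
3. n2.cnt = false  [D₀.cnt == true]
4. n3.acc = "mx"  [terminal]
5. n4.acc = false  [terminal]
6. n5.mk = 26  [terminal]
7. n2.idx = 19  [d.mk - 7]
8. n6.depth = "ux"  ["ux"]
9. n7.mk = 15  [terminal]
10. n6.lim = true  [d.mk > 14]
11. n6.mk = true  [true]
12. n6.lab = true  [d.mk > 14]
13. n1.idx = 9  [D₁.idx * -1 + 28]
14. n8.key = "np"  [terminal]
15. n9.depth = "npp"  [g.key ++ "p"]
16. n10.mk = -8  [terminal]
17. n11.env = 19  [d.mk + 27]
18. n12.cnt = false  [terminal]
19. n13.cnt = true  [terminal]
20. n11.hot = 4  [E.env - 15]
21. n9.lim = true  [E.hot > 3]
22. n9.mk = true  [E.hot > 3]
23. n9.lab = false  [d.mk > -8]
24. n0.lim = "np"  [if A.lim then g.key else "n"]
25. n0.sig = false  [S.pre > 27]

"np"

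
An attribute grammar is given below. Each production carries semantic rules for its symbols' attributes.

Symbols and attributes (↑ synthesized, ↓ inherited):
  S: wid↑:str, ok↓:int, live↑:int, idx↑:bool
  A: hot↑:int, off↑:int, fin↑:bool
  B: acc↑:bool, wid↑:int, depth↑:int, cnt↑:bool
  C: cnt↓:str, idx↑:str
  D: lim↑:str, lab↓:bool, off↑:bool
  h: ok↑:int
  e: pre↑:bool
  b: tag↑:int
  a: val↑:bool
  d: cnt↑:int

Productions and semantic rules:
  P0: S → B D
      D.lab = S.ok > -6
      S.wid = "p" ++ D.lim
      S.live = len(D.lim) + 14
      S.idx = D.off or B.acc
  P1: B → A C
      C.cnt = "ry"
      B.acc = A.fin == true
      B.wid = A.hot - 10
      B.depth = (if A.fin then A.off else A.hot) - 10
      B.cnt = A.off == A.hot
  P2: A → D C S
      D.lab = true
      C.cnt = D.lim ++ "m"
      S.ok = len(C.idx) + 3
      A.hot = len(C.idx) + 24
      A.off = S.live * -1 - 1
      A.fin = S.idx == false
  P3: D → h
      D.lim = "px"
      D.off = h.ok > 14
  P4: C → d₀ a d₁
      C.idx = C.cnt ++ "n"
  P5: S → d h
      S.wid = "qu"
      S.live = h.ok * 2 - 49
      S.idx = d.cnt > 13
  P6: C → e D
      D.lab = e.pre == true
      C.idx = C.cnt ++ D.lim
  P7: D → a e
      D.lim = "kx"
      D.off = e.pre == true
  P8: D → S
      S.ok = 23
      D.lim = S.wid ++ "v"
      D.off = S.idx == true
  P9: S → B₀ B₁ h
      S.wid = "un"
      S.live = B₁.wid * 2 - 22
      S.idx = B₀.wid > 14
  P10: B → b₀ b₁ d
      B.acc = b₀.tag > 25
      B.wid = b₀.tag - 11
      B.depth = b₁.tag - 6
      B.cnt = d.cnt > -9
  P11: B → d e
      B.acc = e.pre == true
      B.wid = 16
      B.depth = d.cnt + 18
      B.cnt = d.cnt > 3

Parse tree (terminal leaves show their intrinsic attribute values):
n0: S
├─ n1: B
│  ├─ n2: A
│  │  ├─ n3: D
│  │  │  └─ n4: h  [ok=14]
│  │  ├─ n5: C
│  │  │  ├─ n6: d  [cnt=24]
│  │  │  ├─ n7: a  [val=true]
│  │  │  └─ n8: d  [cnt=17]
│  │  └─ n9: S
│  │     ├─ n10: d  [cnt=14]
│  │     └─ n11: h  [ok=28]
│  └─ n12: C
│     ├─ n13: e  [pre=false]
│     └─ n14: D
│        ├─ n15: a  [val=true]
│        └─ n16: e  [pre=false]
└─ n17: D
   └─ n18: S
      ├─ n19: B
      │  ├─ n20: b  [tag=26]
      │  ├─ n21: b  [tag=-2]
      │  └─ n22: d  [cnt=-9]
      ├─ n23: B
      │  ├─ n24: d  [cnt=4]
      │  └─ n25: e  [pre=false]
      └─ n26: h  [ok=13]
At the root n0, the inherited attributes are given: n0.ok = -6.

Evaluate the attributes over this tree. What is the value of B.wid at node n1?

1. n0.ok = -6  [given at root]
2. n3.lab = true  [true]
3. n4.ok = 14  [terminal]
4. n3.lim = "px"  ["px"]
5. n3.off = false  [h.ok > 14]
6. n5.cnt = "pxm"  [D.lim ++ "m"]
7. n6.cnt = 24  [terminal]
8. n7.val = true  [terminal]
9. n8.cnt = 17  [terminal]
10. n5.idx = "pxmn"  [C.cnt ++ "n"]
11. n9.ok = 7  [len(C.idx) + 3]
12. n10.cnt = 14  [terminal]
13. n11.ok = 28  [terminal]
14. n9.wid = "qu"  ["qu"]
15. n9.live = 7  [h.ok * 2 - 49]
16. n9.idx = true  [d.cnt > 13]
17. n2.hot = 28  [len(C.idx) + 24]
18. n2.off = -8  [S.live * -1 - 1]
19. n2.fin = false  [S.idx == false]
20. n12.cnt = "ry"  ["ry"]
21. n13.pre = false  [terminal]
22. n14.lab = false  [e.pre == true]
23. n15.val = true  [terminal]
24. n16.pre = false  [terminal]
25. n14.lim = "kx"  ["kx"]
26. n14.off = false  [e.pre == true]
27. n12.idx = "rykx"  [C.cnt ++ D.lim]
28. n1.acc = false  [A.fin == true]
29. n1.wid = 18  [A.hot - 10]
30. n1.depth = 18  [(if A.fin then A.off else A.hot) - 10]
31. n1.cnt = false  [A.off == A.hot]
32. n17.lab = false  [S.ok > -6]
33. n18.ok = 23  [23]
34. n20.tag = 26  [terminal]
35. n21.tag = -2  [terminal]
36. n22.cnt = -9  [terminal]
37. n19.acc = true  [b₀.tag > 25]
38. n19.wid = 15  [b₀.tag - 11]
39. n19.depth = -8  [b₁.tag - 6]
40. n19.cnt = false  [d.cnt > -9]
41. n24.cnt = 4  [terminal]
42. n25.pre = false  [terminal]
43. n23.acc = false  [e.pre == true]
44. n23.wid = 16  [16]
45. n23.depth = 22  [d.cnt + 18]
46. n23.cnt = true  [d.cnt > 3]
47. n26.ok = 13  [terminal]
48. n18.wid = "un"  ["un"]
49. n18.live = 10  [B₁.wid * 2 - 22]
50. n18.idx = true  [B₀.wid > 14]
51. n17.lim = "unv"  [S.wid ++ "v"]
52. n17.off = true  [S.idx == true]
53. n0.wid = "punv"  ["p" ++ D.lim]
54. n0.live = 17  [len(D.lim) + 14]
55. n0.idx = true  [D.off or B.acc]

18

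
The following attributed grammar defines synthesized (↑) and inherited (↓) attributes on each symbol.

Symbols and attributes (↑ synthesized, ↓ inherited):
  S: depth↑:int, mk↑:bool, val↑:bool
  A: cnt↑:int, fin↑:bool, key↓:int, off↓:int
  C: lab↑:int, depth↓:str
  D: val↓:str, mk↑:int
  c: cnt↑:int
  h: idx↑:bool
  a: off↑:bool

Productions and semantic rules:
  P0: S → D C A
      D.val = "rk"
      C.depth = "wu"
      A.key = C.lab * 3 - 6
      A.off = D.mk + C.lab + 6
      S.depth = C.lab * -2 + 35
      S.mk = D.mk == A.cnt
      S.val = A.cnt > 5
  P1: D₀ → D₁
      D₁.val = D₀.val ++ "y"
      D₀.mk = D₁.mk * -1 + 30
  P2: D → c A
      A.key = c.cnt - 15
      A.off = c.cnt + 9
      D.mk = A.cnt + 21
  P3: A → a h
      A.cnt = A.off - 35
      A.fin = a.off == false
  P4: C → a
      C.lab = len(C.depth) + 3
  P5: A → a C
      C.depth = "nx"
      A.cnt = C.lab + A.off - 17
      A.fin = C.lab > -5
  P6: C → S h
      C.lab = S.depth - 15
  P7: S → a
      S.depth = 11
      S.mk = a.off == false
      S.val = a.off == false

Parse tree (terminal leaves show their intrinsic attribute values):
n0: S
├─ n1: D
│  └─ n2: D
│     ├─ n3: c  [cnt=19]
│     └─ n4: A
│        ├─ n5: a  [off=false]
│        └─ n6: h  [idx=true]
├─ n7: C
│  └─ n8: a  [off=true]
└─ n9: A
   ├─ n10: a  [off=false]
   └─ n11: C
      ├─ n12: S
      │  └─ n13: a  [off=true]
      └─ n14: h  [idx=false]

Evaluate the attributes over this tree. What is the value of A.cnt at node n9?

1. n1.val = "rk"  ["rk"]
2. n2.val = "rky"  [D₀.val ++ "y"]
3. n3.cnt = 19  [terminal]
4. n4.key = 4  [c.cnt - 15]
5. n4.off = 28  [c.cnt + 9]
6. n5.off = false  [terminal]
7. n6.idx = true  [terminal]
8. n4.cnt = -7  [A.off - 35]
9. n4.fin = true  [a.off == false]
10. n2.mk = 14  [A.cnt + 21]
11. n1.mk = 16  [D₁.mk * -1 + 30]
12. n7.depth = "wu"  ["wu"]
13. n8.off = true  [terminal]
14. n7.lab = 5  [len(C.depth) + 3]
15. n9.key = 9  [C.lab * 3 - 6]
16. n9.off = 27  [D.mk + C.lab + 6]
17. n10.off = false  [terminal]
18. n11.depth = "nx"  ["nx"]
19. n13.off = true  [terminal]
20. n12.depth = 11  [11]
21. n12.mk = false  [a.off == false]
22. n12.val = false  [a.off == false]
23. n14.idx = false  [terminal]
24. n11.lab = -4  [S.depth - 15]
25. n9.cnt = 6  [C.lab + A.off - 17]
26. n9.fin = true  [C.lab > -5]
27. n0.depth = 25  [C.lab * -2 + 35]
28. n0.mk = false  [D.mk == A.cnt]
29. n0.val = true  [A.cnt > 5]

6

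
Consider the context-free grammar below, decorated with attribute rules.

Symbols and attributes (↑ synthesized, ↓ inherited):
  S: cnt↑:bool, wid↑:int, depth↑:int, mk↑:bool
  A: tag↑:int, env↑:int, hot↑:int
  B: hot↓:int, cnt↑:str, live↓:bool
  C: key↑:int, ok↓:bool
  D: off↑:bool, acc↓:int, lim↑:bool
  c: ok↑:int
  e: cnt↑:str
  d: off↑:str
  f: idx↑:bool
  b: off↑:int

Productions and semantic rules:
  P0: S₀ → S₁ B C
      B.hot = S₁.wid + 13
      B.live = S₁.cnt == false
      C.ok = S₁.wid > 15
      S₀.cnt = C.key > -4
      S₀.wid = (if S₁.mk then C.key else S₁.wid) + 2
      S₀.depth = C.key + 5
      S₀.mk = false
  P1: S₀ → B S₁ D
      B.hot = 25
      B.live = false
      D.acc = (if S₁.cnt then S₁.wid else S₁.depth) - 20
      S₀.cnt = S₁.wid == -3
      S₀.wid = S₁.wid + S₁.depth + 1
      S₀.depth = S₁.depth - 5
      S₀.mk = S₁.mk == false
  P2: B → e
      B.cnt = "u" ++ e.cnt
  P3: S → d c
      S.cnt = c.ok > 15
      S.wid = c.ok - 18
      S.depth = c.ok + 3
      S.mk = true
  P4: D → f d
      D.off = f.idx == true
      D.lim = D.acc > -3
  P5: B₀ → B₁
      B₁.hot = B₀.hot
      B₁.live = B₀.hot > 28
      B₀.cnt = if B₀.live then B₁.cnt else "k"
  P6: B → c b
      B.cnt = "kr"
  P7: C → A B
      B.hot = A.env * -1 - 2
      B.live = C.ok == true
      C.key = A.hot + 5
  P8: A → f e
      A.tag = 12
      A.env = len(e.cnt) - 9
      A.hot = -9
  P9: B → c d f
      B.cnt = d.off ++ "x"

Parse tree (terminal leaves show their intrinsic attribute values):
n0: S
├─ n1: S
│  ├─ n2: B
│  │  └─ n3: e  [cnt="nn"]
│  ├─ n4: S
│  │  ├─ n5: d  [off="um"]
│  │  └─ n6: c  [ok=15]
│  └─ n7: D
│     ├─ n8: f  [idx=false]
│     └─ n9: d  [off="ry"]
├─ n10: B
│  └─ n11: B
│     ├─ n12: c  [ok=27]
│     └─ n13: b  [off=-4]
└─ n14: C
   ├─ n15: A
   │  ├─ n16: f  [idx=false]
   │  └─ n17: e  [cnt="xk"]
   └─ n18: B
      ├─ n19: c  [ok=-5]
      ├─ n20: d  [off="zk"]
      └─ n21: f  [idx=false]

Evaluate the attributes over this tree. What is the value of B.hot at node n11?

1. n2.hot = 25  [25]
2. n2.live = false  [false]
3. n3.cnt = "nn"  [terminal]
4. n2.cnt = "unn"  ["u" ++ e.cnt]
5. n5.off = "um"  [terminal]
6. n6.ok = 15  [terminal]
7. n4.cnt = false  [c.ok > 15]
8. n4.wid = -3  [c.ok - 18]
9. n4.depth = 18  [c.ok + 3]
10. n4.mk = true  [true]
11. n7.acc = -2  [(if S₁.cnt then S₁.wid else S₁.depth) - 20]
12. n8.idx = false  [terminal]
13. n9.off = "ry"  [terminal]
14. n7.off = false  [f.idx == true]
15. n7.lim = true  [D.acc > -3]
16. n1.cnt = true  [S₁.wid == -3]
17. n1.wid = 16  [S₁.wid + S₁.depth + 1]
18. n1.depth = 13  [S₁.depth - 5]
19. n1.mk = false  [S₁.mk == false]
20. n10.hot = 29  [S₁.wid + 13]
21. n10.live = false  [S₁.cnt == false]
22. n11.hot = 29  [B₀.hot]
23. n11.live = true  [B₀.hot > 28]
24. n12.ok = 27  [terminal]
25. n13.off = -4  [terminal]
26. n11.cnt = "kr"  ["kr"]
27. n10.cnt = "k"  [if B₀.live then B₁.cnt else "k"]
28. n14.ok = true  [S₁.wid > 15]
29. n16.idx = false  [terminal]
30. n17.cnt = "xk"  [terminal]
31. n15.tag = 12  [12]
32. n15.env = -7  [len(e.cnt) - 9]
33. n15.hot = -9  [-9]
34. n18.hot = 5  [A.env * -1 - 2]
35. n18.live = true  [C.ok == true]
36. n19.ok = -5  [terminal]
37. n20.off = "zk"  [terminal]
38. n21.idx = false  [terminal]
39. n18.cnt = "zkx"  [d.off ++ "x"]
40. n14.key = -4  [A.hot + 5]
41. n0.cnt = false  [C.key > -4]
42. n0.wid = 18  [(if S₁.mk then C.key else S₁.wid) + 2]
43. n0.depth = 1  [C.key + 5]
44. n0.mk = false  [false]

29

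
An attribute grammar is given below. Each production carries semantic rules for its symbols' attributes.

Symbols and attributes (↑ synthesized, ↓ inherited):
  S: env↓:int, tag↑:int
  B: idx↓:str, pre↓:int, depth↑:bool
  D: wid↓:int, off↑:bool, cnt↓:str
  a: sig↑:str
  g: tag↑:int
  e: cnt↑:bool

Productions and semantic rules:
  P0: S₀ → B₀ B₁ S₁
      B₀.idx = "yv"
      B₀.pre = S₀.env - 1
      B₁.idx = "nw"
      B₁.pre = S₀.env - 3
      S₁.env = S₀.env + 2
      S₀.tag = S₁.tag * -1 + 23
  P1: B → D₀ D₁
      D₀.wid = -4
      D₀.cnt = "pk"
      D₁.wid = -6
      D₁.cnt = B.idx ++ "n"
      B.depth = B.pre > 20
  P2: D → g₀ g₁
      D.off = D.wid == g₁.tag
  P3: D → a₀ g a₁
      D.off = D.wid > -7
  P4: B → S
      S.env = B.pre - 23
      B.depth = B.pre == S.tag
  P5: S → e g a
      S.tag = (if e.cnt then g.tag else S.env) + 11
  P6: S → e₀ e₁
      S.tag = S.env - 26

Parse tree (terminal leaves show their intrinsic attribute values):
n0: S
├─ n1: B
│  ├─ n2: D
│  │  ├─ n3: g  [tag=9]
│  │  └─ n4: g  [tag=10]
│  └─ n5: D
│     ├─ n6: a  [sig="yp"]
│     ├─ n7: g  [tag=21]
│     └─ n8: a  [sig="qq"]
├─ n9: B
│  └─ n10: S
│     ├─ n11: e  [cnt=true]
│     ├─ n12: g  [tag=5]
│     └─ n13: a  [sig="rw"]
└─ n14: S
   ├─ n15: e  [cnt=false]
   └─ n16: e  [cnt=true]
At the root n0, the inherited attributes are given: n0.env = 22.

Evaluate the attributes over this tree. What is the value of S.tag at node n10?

1. n0.env = 22  [given at root]
2. n1.idx = "yv"  ["yv"]
3. n1.pre = 21  [S₀.env - 1]
4. n2.wid = -4  [-4]
5. n2.cnt = "pk"  ["pk"]
6. n3.tag = 9  [terminal]
7. n4.tag = 10  [terminal]
8. n2.off = false  [D.wid == g₁.tag]
9. n5.wid = -6  [-6]
10. n5.cnt = "yvn"  [B.idx ++ "n"]
11. n6.sig = "yp"  [terminal]
12. n7.tag = 21  [terminal]
13. n8.sig = "qq"  [terminal]
14. n5.off = true  [D.wid > -7]
15. n1.depth = true  [B.pre > 20]
16. n9.idx = "nw"  ["nw"]
17. n9.pre = 19  [S₀.env - 3]
18. n10.env = -4  [B.pre - 23]
19. n11.cnt = true  [terminal]
20. n12.tag = 5  [terminal]
21. n13.sig = "rw"  [terminal]
22. n10.tag = 16  [(if e.cnt then g.tag else S.env) + 11]
23. n9.depth = false  [B.pre == S.tag]
24. n14.env = 24  [S₀.env + 2]
25. n15.cnt = false  [terminal]
26. n16.cnt = true  [terminal]
27. n14.tag = -2  [S.env - 26]
28. n0.tag = 25  [S₁.tag * -1 + 23]

16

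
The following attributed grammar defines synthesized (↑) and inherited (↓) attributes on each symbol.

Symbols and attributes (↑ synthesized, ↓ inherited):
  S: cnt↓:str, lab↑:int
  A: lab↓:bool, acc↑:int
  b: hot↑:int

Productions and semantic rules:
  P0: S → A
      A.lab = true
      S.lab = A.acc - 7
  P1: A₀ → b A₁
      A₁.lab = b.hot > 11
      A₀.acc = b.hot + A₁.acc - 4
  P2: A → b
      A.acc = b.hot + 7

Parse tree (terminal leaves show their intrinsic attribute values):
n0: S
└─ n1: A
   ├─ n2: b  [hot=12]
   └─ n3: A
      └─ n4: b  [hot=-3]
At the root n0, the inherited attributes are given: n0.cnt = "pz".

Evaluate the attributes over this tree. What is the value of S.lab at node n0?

1. n0.cnt = "pz"  [given at root]
2. n1.lab = true  [true]
3. n2.hot = 12  [terminal]
4. n3.lab = true  [b.hot > 11]
5. n4.hot = -3  [terminal]
6. n3.acc = 4  [b.hot + 7]
7. n1.acc = 12  [b.hot + A₁.acc - 4]
8. n0.lab = 5  [A.acc - 7]

5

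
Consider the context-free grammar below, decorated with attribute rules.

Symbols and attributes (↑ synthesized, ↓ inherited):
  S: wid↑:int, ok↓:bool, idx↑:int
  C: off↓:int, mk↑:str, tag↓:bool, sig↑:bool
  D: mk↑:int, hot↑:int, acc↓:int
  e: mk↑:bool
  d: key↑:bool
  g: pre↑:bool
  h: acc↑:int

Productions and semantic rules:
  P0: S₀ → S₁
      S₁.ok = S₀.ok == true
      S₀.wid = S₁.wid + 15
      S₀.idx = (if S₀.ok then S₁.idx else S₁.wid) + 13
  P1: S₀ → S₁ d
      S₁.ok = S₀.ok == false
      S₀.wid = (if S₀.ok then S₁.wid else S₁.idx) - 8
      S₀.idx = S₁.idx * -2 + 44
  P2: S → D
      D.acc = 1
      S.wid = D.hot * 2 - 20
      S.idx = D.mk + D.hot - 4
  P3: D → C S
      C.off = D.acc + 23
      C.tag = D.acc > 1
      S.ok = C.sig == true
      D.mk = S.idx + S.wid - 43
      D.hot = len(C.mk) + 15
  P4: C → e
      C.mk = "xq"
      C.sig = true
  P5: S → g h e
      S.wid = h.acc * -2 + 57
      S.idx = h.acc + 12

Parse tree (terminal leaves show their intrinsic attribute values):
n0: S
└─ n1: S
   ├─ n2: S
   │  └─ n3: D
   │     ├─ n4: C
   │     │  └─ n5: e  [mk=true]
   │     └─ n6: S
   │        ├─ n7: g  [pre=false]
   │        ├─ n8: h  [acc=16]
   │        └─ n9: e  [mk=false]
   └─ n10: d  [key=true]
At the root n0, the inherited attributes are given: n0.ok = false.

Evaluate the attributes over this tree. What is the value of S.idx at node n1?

-2

1. n0.ok = false  [given at root]
2. n1.ok = false  [S₀.ok == true]
3. n2.ok = true  [S₀.ok == false]
4. n3.acc = 1  [1]
5. n4.off = 24  [D.acc + 23]
6. n4.tag = false  [D.acc > 1]
7. n5.mk = true  [terminal]
8. n4.mk = "xq"  ["xq"]
9. n4.sig = true  [true]
10. n6.ok = true  [C.sig == true]
11. n7.pre = false  [terminal]
12. n8.acc = 16  [terminal]
13. n9.mk = false  [terminal]
14. n6.wid = 25  [h.acc * -2 + 57]
15. n6.idx = 28  [h.acc + 12]
16. n3.mk = 10  [S.idx + S.wid - 43]
17. n3.hot = 17  [len(C.mk) + 15]
18. n2.wid = 14  [D.hot * 2 - 20]
19. n2.idx = 23  [D.mk + D.hot - 4]
20. n10.key = true  [terminal]
21. n1.wid = 15  [(if S₀.ok then S₁.wid else S₁.idx) - 8]
22. n1.idx = -2  [S₁.idx * -2 + 44]
23. n0.wid = 30  [S₁.wid + 15]
24. n0.idx = 28  [(if S₀.ok then S₁.idx else S₁.wid) + 13]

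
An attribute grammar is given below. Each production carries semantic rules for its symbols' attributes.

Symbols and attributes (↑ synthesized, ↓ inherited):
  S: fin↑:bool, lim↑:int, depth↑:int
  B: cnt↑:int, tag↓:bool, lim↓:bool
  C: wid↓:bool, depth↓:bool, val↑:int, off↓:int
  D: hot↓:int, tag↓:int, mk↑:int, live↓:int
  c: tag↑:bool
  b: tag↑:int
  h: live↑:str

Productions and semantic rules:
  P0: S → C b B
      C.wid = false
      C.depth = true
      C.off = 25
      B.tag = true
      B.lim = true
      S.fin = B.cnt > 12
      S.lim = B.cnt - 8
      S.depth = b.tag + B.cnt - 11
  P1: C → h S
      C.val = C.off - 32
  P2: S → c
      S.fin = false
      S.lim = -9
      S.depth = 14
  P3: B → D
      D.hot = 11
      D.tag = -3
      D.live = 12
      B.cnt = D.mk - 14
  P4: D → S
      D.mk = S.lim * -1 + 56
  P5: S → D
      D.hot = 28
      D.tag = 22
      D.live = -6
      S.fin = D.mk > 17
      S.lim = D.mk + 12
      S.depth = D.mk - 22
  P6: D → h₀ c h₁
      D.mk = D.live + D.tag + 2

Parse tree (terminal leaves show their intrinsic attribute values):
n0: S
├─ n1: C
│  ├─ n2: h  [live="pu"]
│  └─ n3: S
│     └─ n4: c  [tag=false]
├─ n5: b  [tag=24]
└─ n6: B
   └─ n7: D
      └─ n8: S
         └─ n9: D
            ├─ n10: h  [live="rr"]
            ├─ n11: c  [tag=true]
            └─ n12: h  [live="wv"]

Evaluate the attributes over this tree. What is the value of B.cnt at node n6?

1. n1.wid = false  [false]
2. n1.depth = true  [true]
3. n1.off = 25  [25]
4. n2.live = "pu"  [terminal]
5. n4.tag = false  [terminal]
6. n3.fin = false  [false]
7. n3.lim = -9  [-9]
8. n3.depth = 14  [14]
9. n1.val = -7  [C.off - 32]
10. n5.tag = 24  [terminal]
11. n6.tag = true  [true]
12. n6.lim = true  [true]
13. n7.hot = 11  [11]
14. n7.tag = -3  [-3]
15. n7.live = 12  [12]
16. n9.hot = 28  [28]
17. n9.tag = 22  [22]
18. n9.live = -6  [-6]
19. n10.live = "rr"  [terminal]
20. n11.tag = true  [terminal]
21. n12.live = "wv"  [terminal]
22. n9.mk = 18  [D.live + D.tag + 2]
23. n8.fin = true  [D.mk > 17]
24. n8.lim = 30  [D.mk + 12]
25. n8.depth = -4  [D.mk - 22]
26. n7.mk = 26  [S.lim * -1 + 56]
27. n6.cnt = 12  [D.mk - 14]
28. n0.fin = false  [B.cnt > 12]
29. n0.lim = 4  [B.cnt - 8]
30. n0.depth = 25  [b.tag + B.cnt - 11]

12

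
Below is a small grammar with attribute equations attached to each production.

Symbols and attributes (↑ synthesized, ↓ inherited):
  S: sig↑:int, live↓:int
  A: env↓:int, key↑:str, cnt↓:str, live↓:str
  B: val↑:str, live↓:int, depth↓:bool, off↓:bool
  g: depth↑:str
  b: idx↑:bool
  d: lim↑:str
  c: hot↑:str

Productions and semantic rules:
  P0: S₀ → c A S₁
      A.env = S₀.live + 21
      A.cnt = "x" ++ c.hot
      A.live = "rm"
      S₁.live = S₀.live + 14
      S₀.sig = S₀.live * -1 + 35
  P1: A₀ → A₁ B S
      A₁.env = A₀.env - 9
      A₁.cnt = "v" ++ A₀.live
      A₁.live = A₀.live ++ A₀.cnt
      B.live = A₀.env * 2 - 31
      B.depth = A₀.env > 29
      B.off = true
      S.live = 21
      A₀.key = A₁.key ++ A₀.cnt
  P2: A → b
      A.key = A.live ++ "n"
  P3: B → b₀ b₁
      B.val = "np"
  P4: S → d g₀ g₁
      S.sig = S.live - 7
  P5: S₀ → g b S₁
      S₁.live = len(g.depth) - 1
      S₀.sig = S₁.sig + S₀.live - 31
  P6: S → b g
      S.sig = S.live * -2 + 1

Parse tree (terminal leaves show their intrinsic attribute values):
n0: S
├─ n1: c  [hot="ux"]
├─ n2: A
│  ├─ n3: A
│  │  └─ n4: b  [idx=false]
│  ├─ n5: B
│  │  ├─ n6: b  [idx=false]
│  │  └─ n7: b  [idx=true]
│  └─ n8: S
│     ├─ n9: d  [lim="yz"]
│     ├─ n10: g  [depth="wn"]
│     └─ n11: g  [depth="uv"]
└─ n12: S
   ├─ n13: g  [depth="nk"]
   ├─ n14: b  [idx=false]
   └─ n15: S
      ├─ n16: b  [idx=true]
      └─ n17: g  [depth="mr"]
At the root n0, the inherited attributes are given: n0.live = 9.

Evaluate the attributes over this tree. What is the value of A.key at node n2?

1. n0.live = 9  [given at root]
2. n1.hot = "ux"  [terminal]
3. n2.env = 30  [S₀.live + 21]
4. n2.cnt = "xux"  ["x" ++ c.hot]
5. n2.live = "rm"  ["rm"]
6. n3.env = 21  [A₀.env - 9]
7. n3.cnt = "vrm"  ["v" ++ A₀.live]
8. n3.live = "rmxux"  [A₀.live ++ A₀.cnt]
9. n4.idx = false  [terminal]
10. n3.key = "rmxuxn"  [A.live ++ "n"]
11. n5.live = 29  [A₀.env * 2 - 31]
12. n5.depth = true  [A₀.env > 29]
13. n5.off = true  [true]
14. n6.idx = false  [terminal]
15. n7.idx = true  [terminal]
16. n5.val = "np"  ["np"]
17. n8.live = 21  [21]
18. n9.lim = "yz"  [terminal]
19. n10.depth = "wn"  [terminal]
20. n11.depth = "uv"  [terminal]
21. n8.sig = 14  [S.live - 7]
22. n2.key = "rmxuxnxux"  [A₁.key ++ A₀.cnt]
23. n12.live = 23  [S₀.live + 14]
24. n13.depth = "nk"  [terminal]
25. n14.idx = false  [terminal]
26. n15.live = 1  [len(g.depth) - 1]
27. n16.idx = true  [terminal]
28. n17.depth = "mr"  [terminal]
29. n15.sig = -1  [S.live * -2 + 1]
30. n12.sig = -9  [S₁.sig + S₀.live - 31]
31. n0.sig = 26  [S₀.live * -1 + 35]

"rmxuxnxux"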